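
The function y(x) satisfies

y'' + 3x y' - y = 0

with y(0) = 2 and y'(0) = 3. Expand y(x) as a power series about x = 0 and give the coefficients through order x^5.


Ansatz: y(x) = sum_{n>=0} a_n x^n, so y'(x) = sum_{n>=1} n a_n x^(n-1) and y''(x) = sum_{n>=2} n(n-1) a_n x^(n-2).
Substitute into P(x) y'' + Q(x) y' + R(x) y = 0 with P(x) = 1, Q(x) = 3x, R(x) = -1, and match powers of x.
Initial conditions: a_0 = 2, a_1 = 3.
Setting the coefficient of each power of x to zero and solving order by order (substituting the coefficients already found):
  x^0: 2 a_2 - a_0 = 0  ->  2 a_2 = a_0 = 2  ->  a_2 = 1
  x^1: 6 a_3 + 2 a_1 = 0  ->  6 a_3 = -2 a_1 = -6  ->  a_3 = -1
  x^2: 12 a_4 + 5 a_2 = 0  ->  12 a_4 = -5 a_2 = -5  ->  a_4 = -5/12
  x^3: 20 a_5 + 8 a_3 = 0  ->  20 a_5 = -8 a_3 = 8  ->  a_5 = 2/5
Truncated series: y(x) = 2 + 3 x + x^2 - x^3 - (5/12) x^4 + (2/5) x^5 + O(x^6).

a_0 = 2; a_1 = 3; a_2 = 1; a_3 = -1; a_4 = -5/12; a_5 = 2/5


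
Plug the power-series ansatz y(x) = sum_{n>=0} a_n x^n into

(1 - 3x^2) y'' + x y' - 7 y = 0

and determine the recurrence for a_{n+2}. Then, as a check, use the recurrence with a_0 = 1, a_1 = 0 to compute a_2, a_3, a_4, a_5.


Substitute y = sum_n a_n x^n.
(1 - 3 x^2) y'' contributes (n+2)(n+1) a_{n+2} - 3 n(n-1) a_n at x^n.
x y'(x) contributes n a_n at x^n.
-7 y(x) contributes -7 a_n at x^n.
Matching x^n: (n+2)(n+1) a_{n+2} + (-3 n(n-1) + n - 7) a_n = 0.
Thus a_{n+2} = (3 n(n-1) - n + 7) / ((n+1)(n+2)) * a_n.

Check with a_0 = 1, a_1 = 0 (apply the recurrence for n = 0, 1, 2, 3): a_0 = 1, a_1 = 0, a_2 = 7/2, a_3 = 0, a_4 = 77/24, a_5 = 0.

a_(n+2) = (3 n(n-1) - n + 7) / ((n+1)(n+2)) * a_n; check: a_0 = 1, a_1 = 0, a_2 = 7/2, a_3 = 0, a_4 = 77/24, a_5 = 0


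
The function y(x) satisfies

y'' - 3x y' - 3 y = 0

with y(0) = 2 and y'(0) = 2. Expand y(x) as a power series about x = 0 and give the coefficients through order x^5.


Ansatz: y(x) = sum_{n>=0} a_n x^n, so y'(x) = sum_{n>=1} n a_n x^(n-1) and y''(x) = sum_{n>=2} n(n-1) a_n x^(n-2).
Substitute into P(x) y'' + Q(x) y' + R(x) y = 0 with P(x) = 1, Q(x) = -3x, R(x) = -3, and match powers of x.
Initial conditions: a_0 = 2, a_1 = 2.
Setting the coefficient of each power of x to zero and solving order by order (substituting the coefficients already found):
  x^0: 2 a_2 - 3 a_0 = 0  ->  2 a_2 = 3 a_0 = 6  ->  a_2 = 3
  x^1: 6 a_3 - 6 a_1 = 0  ->  6 a_3 = 6 a_1 = 12  ->  a_3 = 2
  x^2: 12 a_4 - 9 a_2 = 0  ->  12 a_4 = 9 a_2 = 27  ->  a_4 = 9/4
  x^3: 20 a_5 - 12 a_3 = 0  ->  20 a_5 = 12 a_3 = 24  ->  a_5 = 6/5
Truncated series: y(x) = 2 + 2 x + 3 x^2 + 2 x^3 + (9/4) x^4 + (6/5) x^5 + O(x^6).

a_0 = 2; a_1 = 2; a_2 = 3; a_3 = 2; a_4 = 9/4; a_5 = 6/5


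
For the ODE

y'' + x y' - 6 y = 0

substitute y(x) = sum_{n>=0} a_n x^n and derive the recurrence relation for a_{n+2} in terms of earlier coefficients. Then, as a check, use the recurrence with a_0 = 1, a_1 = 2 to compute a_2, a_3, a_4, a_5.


Substitute y = sum_n a_n x^n.
y''(x) has coefficient (n+2)(n+1) a_{n+2} at x^n;
x y'(x) has coefficient n a_n at x^n (shift);
-6 y(x) has coefficient -6 a_n at x^n.
Matching x^n: (n+2)(n+1) a_{n+2} + (n - 6) a_n = 0.
Thus a_{n+2} = (-n + 6) / ((n+1)(n+2)) * a_n.

Check with a_0 = 1, a_1 = 2 (apply the recurrence for n = 0, 1, 2, 3): a_0 = 1, a_1 = 2, a_2 = 3, a_3 = 5/3, a_4 = 1, a_5 = 1/4.

a_(n+2) = (-n + 6) / ((n+1)(n+2)) * a_n; check: a_0 = 1, a_1 = 2, a_2 = 3, a_3 = 5/3, a_4 = 1, a_5 = 1/4


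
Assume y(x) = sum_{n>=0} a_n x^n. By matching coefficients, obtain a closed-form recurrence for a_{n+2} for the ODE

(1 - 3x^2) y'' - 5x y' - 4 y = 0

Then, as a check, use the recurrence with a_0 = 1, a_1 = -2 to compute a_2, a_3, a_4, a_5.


Substitute y = sum_n a_n x^n.
(1 - 3 x^2) y'' contributes (n+2)(n+1) a_{n+2} - 3 n(n-1) a_n at x^n.
-5 x y'(x) contributes -5 n a_n at x^n.
-4 y(x) contributes -4 a_n at x^n.
Matching x^n: (n+2)(n+1) a_{n+2} + (-3 n(n-1) - 5 n - 4) a_n = 0.
Thus a_{n+2} = (3 n(n-1) + 5 n + 4) / ((n+1)(n+2)) * a_n.

Check with a_0 = 1, a_1 = -2 (apply the recurrence for n = 0, 1, 2, 3): a_0 = 1, a_1 = -2, a_2 = 2, a_3 = -3, a_4 = 10/3, a_5 = -111/20.

a_(n+2) = (3 n(n-1) + 5 n + 4) / ((n+1)(n+2)) * a_n; check: a_0 = 1, a_1 = -2, a_2 = 2, a_3 = -3, a_4 = 10/3, a_5 = -111/20


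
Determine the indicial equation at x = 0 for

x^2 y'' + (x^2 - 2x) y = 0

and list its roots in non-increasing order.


Divide by x^2 to reach normal form y'' + P_1(x) y' + P_2(x) y = 0 with P_1(x) = 0 and P_2(x) = 1 - 2/x.
x = 0 is a singular point because the y-coefficient 1 - 2/x has a pole at x = 0.
It is a regular singular point because x P_1(x) = p(x) = 0 and x^2 P_2(x) = q(x) = x^2 - 2x are polynomials, hence analytic at x = 0.
p(0) = 0,  q(0) = 0.
Indicial equation: r(r-1) + p(0) r + q(0) = 0, i.e. r^2 + (p(0) - 1) r + q(0) = 0, i.e. r^2 - 1 r = 0.
Discriminant: (-1)^2 - 4(0) = 1, so r = (1 ± 1)/2.
Solving: r_1 = 1, r_2 = 0.

indicial: r^2 - 1 r = 0; roots r_1 = 1, r_2 = 0


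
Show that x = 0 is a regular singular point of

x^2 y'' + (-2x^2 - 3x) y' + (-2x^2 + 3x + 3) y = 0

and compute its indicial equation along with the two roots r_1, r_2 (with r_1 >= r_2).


Divide by x^2 to reach normal form y'' + P_1(x) y' + P_2(x) y = 0 with P_1(x) = -2 - 3/x and P_2(x) = -2 + 3/x + 3/x^2.
x = 0 is a singular point because the y'-coefficient -2 - 3/x has a pole at x = 0 and the y-coefficient -2 + 3/x + 3/x^2 has a pole at x = 0.
It is a regular singular point because x P_1(x) = p(x) = -2x - 3 and x^2 P_2(x) = q(x) = -2x^2 + 3x + 3 are polynomials, hence analytic at x = 0.
p(0) = -3,  q(0) = 3.
Indicial equation: r(r-1) + p(0) r + q(0) = 0, i.e. r^2 + (p(0) - 1) r + q(0) = 0, i.e. r^2 - 4 r + 3 = 0.
Discriminant: (-4)^2 - 4(3) = 4, so r = (4 ± 2)/2.
Solving: r_1 = 3, r_2 = 1.

indicial: r^2 - 4 r + 3 = 0; roots r_1 = 3, r_2 = 1


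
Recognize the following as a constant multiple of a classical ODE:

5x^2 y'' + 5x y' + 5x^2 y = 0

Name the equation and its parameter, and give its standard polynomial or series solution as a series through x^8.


All three coefficients share the factor 5; dividing through by 5 gives  x^2 y'' + x y' + x^2 y = 0.
This matches the Bessel equation x^2 y'' + x y' + (x^2 - nu^2) y = 0 with nu^2 = 0, so nu = 0; the solution bounded at x = 0 is J_0(x).
Frobenius at x = 0: indicial roots ±nu; for r = nu the recurrence k(k + 2nu) c_k = -c_{k-2} gives the standard series J_nu(x) = sum_{k>=0} (-1)^k / (k! (k+nu)!) (x/2)^(2k+nu). Evaluate the first 5 terms:
  k = 0: (-1)^0 / (0! * 0! * 2^0) x^0 = 1/(1*1*1) x^0 = (1) x^0
  k = 1: (-1)^1 / (1! * 1! * 2^2) x^2 = -1/(1*1*4) x^2 = (-1/4) x^2
  k = 2: (-1)^2 / (2! * 2! * 2^4) x^4 = 1/(2*2*16) x^4 = (1/64) x^4
  k = 3: (-1)^3 / (3! * 3! * 2^6) x^6 = -1/(6*6*64) x^6 = (-1/2304) x^6
  k = 4: (-1)^4 / (4! * 4! * 2^8) x^8 = 1/(24*24*256) x^8 = (1/147456) x^8
Hence J_0(x) = x^8/147456 - x^6/2304 + x^4/64 - x^2/4 + 1 + ....

J_0(x); series = x^8/147456 - x^6/2304 + x^4/64 - x^2/4 + 1


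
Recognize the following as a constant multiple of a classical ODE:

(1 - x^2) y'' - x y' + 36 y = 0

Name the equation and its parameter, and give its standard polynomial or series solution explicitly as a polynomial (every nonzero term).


The equation is already in a standard form:  (1 - x^2) y'' - x y' + 36 y = 0.
This matches the Chebyshev equation (1 - x^2) y'' - x y' + n^2 y = 0 (note the -x y' term, not -2x y') with n^2 = 36, so n = 6; the polynomial solution is T_6(x).
With y = sum_k a_k x^k, matching x^k gives (k+2)(k+1) a_{k+2} = (k^2 - n^2) a_k = (k - 6)(k + 6) a_k. The right side vanishes at k = 6, so the series with the parity of 6 terminates at degree 6.
Standard normalization: leading coefficient of T_n is 2^(n-1), so a_6 = 2^5 = 32. Work downward with a_k = (k+1)(k+2) a_{k+2} / ((k - 6)(k + 6)):
  a_4 = (5)(6)(32) / ((4 - 6)(4 + 6)) = 960/(-20) = -48
  a_2 = (3)(4)(-48) / ((2 - 6)(2 + 6)) = -576/(-32) = 18
  a_0 = (1)(2)(18) / ((0 - 6)(0 + 6)) = 36/(-36) = -1
Hence T_6(x) = 32 x^6 - 48 x^4 + 18 x^2 - 1.

T_6(x); series = 32 x^6 - 48 x^4 + 18 x^2 - 1


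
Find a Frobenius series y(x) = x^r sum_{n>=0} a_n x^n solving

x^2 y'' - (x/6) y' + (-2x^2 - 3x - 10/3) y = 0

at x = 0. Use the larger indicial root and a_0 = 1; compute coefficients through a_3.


Write in Frobenius form y'' + (p(x)/x) y' + (q(x)/x^2) y = 0:
  p(x) = -1/6,  q(x) = -2x^2 - 3x - 10/3.
Indicial equation: r(r-1) + (-1/6) r + (-10/3) = 0 -> roots r_1 = 5/2, r_2 = -4/3.
Take r = r_1 = 5/2. Let y(x) = x^r sum_{n>=0} a_n x^n with a_0 = 1.
Substitute y = x^r sum a_n x^n and match x^{r+n}. The recurrence is
  D(n) a_n - 3 a_{n-1} - 2 a_{n-2} = 0,  where D(n) = (r+n)(r+n-1) + (-1/6)(r+n) + (-10/3).
  a_n = [3 a_{n-1} + 2 a_{n-2}] / D(n).
Since the indicial polynomial factors as (r - r_1)(r - r_2), D(n) = (r_1 + n - r_1)(r_1 + n - r_2) = n(n + 23/6).
Evaluating step by step (a_0 = 1):
  n = 1: D(1) = 1(1 + 23/6) = 29/6; numerator = 3(1) = 3; a_1 = (3)/(29/6) = 18/29
  n = 2: D(2) = 2(2 + 23/6) = 35/3; numerator = 3(18/29) + 2(1) = 112/29; a_2 = (112/29)/(35/3) = 48/145
  n = 3: D(3) = 3(3 + 23/6) = 41/2; numerator = 3(48/145) + 2(18/29) = 324/145; a_3 = (324/145)/(41/2) = 648/5945

r = 5/2; a_0 = 1; a_1 = 18/29; a_2 = 48/145; a_3 = 648/5945


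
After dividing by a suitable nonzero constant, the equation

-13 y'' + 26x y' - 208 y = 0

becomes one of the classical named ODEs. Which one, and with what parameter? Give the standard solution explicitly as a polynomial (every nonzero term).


All three coefficients share the factor -13; dividing through by -13 gives  y'' - 2x y' + 16 y = 0.
This matches the Hermite equation y'' - 2x y' + 2n y = 0 with 2n = 16, so n = 8; the polynomial solution is H_8(x).
With y = sum_k a_k x^k, matching x^k gives (k+2)(k+1) a_{k+2} = 2(k - n) a_k = 2(k - 8) a_k. The right side vanishes at k = 8, so the series with the parity of 8 terminates at degree 8.
Standard normalization: leading coefficient of H_n is 2^n, so a_8 = 2^8 = 256. Work downward with a_k = (k+1)(k+2) a_{k+2} / (2(k - n)):
  a_6 = (7)(8)(256) / (2(6 - 8)) = 14336/(-4) = -3584
  a_4 = (5)(6)(-3584) / (2(4 - 8)) = -107520/(-8) = 13440
  a_2 = (3)(4)(13440) / (2(2 - 8)) = 161280/(-12) = -13440
  a_0 = (1)(2)(-13440) / (2(0 - 8)) = -26880/(-16) = 1680
Hence H_8(x) = 256 x^8 - 3584 x^6 + 13440 x^4 - 13440 x^2 + 1680.

H_8(x); series = 256 x^8 - 3584 x^6 + 13440 x^4 - 13440 x^2 + 1680


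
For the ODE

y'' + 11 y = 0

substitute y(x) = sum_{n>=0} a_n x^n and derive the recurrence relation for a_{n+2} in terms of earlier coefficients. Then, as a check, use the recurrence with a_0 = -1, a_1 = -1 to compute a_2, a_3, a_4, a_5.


Substitute y = sum_n a_n x^n into y'' + (const) y = 0.
y''(x) = sum_{n>=0} (n+2)(n+1) a_{n+2} x^n.
The ODE becomes sum_n [(n+2)(n+1) a_{n+2} + 11 a_n] x^n = 0.
Setting each coefficient to zero gives the recurrence:
  (n+2)(n+1) a_{n+2} + 11 a_n = 0,
  a_{n+2} = -11 / ((n+1)(n+2)) a_n.

Check with a_0 = -1, a_1 = -1 (apply the recurrence for n = 0, 1, 2, 3): a_0 = -1, a_1 = -1, a_2 = 11/2, a_3 = 11/6, a_4 = -121/24, a_5 = -121/120.

a_{n+2} = -11/((n+1)(n+2)) * a_n; check: a_0 = -1, a_1 = -1, a_2 = 11/2, a_3 = 11/6, a_4 = -121/24, a_5 = -121/120


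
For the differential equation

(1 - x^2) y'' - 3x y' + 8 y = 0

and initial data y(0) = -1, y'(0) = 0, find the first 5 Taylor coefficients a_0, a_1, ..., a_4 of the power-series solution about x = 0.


Ansatz: y(x) = sum_{n>=0} a_n x^n, so y'(x) = sum_{n>=1} n a_n x^(n-1) and y''(x) = sum_{n>=2} n(n-1) a_n x^(n-2).
Substitute into P(x) y'' + Q(x) y' + R(x) y = 0 with P(x) = 1 - x^2, Q(x) = -3x, R(x) = 8, and match powers of x.
Initial conditions: a_0 = -1, a_1 = 0.
Setting the coefficient of each power of x to zero and solving order by order (substituting the coefficients already found):
  x^0: 2 a_2 + 8 a_0 = 0  ->  2 a_2 = -8 a_0 = 8  ->  a_2 = 4
  x^1: 6 a_3 + 5 a_1 = 0  ->  6 a_3 = -5 a_1 = 0  ->  a_3 = 0
  x^2: 12 a_4 = 0  ->  a_4 = 0
Truncated series: y(x) = -1 + 4 x^2 + O(x^5).

a_0 = -1; a_1 = 0; a_2 = 4; a_3 = 0; a_4 = 0


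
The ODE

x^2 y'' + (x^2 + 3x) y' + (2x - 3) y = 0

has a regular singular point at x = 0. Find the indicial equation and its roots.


Divide by x^2 to reach normal form y'' + P_1(x) y' + P_2(x) y = 0 with P_1(x) = 1 + 3/x and P_2(x) = 2/x - 3/x^2.
x = 0 is a singular point because the y'-coefficient 1 + 3/x has a pole at x = 0 and the y-coefficient 2/x - 3/x^2 has a pole at x = 0.
It is a regular singular point because x P_1(x) = p(x) = x + 3 and x^2 P_2(x) = q(x) = 2x - 3 are polynomials, hence analytic at x = 0.
p(0) = 3,  q(0) = -3.
Indicial equation: r(r-1) + p(0) r + q(0) = 0, i.e. r^2 + (p(0) - 1) r + q(0) = 0, i.e. r^2 + 2 r - 3 = 0.
Discriminant: (2)^2 - 4(-3) = 16, so r = (-2 ± 4)/2.
Solving: r_1 = 1, r_2 = -3.

indicial: r^2 + 2 r - 3 = 0; roots r_1 = 1, r_2 = -3


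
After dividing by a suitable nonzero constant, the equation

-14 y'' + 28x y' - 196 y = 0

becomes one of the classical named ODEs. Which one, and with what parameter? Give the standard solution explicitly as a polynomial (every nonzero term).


All three coefficients share the factor -14; dividing through by -14 gives  y'' - 2x y' + 14 y = 0.
This matches the Hermite equation y'' - 2x y' + 2n y = 0 with 2n = 14, so n = 7; the polynomial solution is H_7(x).
With y = sum_k a_k x^k, matching x^k gives (k+2)(k+1) a_{k+2} = 2(k - n) a_k = 2(k - 7) a_k. The right side vanishes at k = 7, so the series with the parity of 7 terminates at degree 7.
Standard normalization: leading coefficient of H_n is 2^n, so a_7 = 2^7 = 128. Work downward with a_k = (k+1)(k+2) a_{k+2} / (2(k - n)):
  a_5 = (6)(7)(128) / (2(5 - 7)) = 5376/(-4) = -1344
  a_3 = (4)(5)(-1344) / (2(3 - 7)) = -26880/(-8) = 3360
  a_1 = (2)(3)(3360) / (2(1 - 7)) = 20160/(-12) = -1680
Hence H_7(x) = 128 x^7 - 1344 x^5 + 3360 x^3 - 1680 x.

H_7(x); series = 128 x^7 - 1344 x^5 + 3360 x^3 - 1680 x


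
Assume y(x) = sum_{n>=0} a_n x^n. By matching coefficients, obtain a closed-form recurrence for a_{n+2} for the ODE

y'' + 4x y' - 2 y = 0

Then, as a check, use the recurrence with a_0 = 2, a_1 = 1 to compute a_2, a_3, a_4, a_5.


Substitute y = sum_n a_n x^n.
y''(x) has coefficient (n+2)(n+1) a_{n+2} at x^n;
4 x y'(x) has coefficient 4 n a_n at x^n (shift);
-2 y(x) has coefficient -2 a_n at x^n.
Matching x^n: (n+2)(n+1) a_{n+2} + (4n - 2) a_n = 0.
Thus a_{n+2} = (-4n + 2) / ((n+1)(n+2)) * a_n.

Check with a_0 = 2, a_1 = 1 (apply the recurrence for n = 0, 1, 2, 3): a_0 = 2, a_1 = 1, a_2 = 2, a_3 = -1/3, a_4 = -1, a_5 = 1/6.

a_(n+2) = (-4n + 2) / ((n+1)(n+2)) * a_n; check: a_0 = 2, a_1 = 1, a_2 = 2, a_3 = -1/3, a_4 = -1, a_5 = 1/6


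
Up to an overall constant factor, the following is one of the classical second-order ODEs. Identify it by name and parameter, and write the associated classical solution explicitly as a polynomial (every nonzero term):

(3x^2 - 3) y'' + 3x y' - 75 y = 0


All three coefficients share the factor -3; dividing through by -3 gives  (1 - x^2) y'' - x y' + 25 y = 0.
This matches the Chebyshev equation (1 - x^2) y'' - x y' + n^2 y = 0 (note the -x y' term, not -2x y') with n^2 = 25, so n = 5; the polynomial solution is T_5(x).
With y = sum_k a_k x^k, matching x^k gives (k+2)(k+1) a_{k+2} = (k^2 - n^2) a_k = (k - 5)(k + 5) a_k. The right side vanishes at k = 5, so the series with the parity of 5 terminates at degree 5.
Standard normalization: leading coefficient of T_n is 2^(n-1), so a_5 = 2^4 = 16. Work downward with a_k = (k+1)(k+2) a_{k+2} / ((k - 5)(k + 5)):
  a_3 = (4)(5)(16) / ((3 - 5)(3 + 5)) = 320/(-16) = -20
  a_1 = (2)(3)(-20) / ((1 - 5)(1 + 5)) = -120/(-24) = 5
Hence T_5(x) = 16 x^5 - 20 x^3 + 5 x.

T_5(x); series = 16 x^5 - 20 x^3 + 5 x


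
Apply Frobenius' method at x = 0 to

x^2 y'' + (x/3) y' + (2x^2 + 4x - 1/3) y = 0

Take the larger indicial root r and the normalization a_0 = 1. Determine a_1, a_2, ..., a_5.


Write in Frobenius form y'' + (p(x)/x) y' + (q(x)/x^2) y = 0:
  p(x) = 1/3,  q(x) = 2x^2 + 4x - 1/3.
Indicial equation: r(r-1) + (1/3) r + (-1/3) = 0 -> roots r_1 = 1, r_2 = -1/3.
Take r = r_1 = 1. Let y(x) = x^r sum_{n>=0} a_n x^n with a_0 = 1.
Substitute y = x^r sum a_n x^n and match x^{r+n}. The recurrence is
  D(n) a_n + 4 a_{n-1} + 2 a_{n-2} = 0,  where D(n) = (r+n)(r+n-1) + (1/3)(r+n) + (-1/3).
  a_n = [-4 a_{n-1} - 2 a_{n-2}] / D(n).
Since the indicial polynomial factors as (r - r_1)(r - r_2), D(n) = (r_1 + n - r_1)(r_1 + n - r_2) = n(n + 4/3).
Evaluating step by step (a_0 = 1):
  n = 1: D(1) = 1(1 + 4/3) = 7/3; numerator = -4(1) = -4; a_1 = (-4)/(7/3) = -12/7
  n = 2: D(2) = 2(2 + 4/3) = 20/3; numerator = -4(-12/7) - 2(1) = 34/7; a_2 = (34/7)/(20/3) = 51/70
  n = 3: D(3) = 3(3 + 4/3) = 13; numerator = -4(51/70) - 2(-12/7) = 18/35; a_3 = (18/35)/(13) = 18/455
  n = 4: D(4) = 4(4 + 4/3) = 64/3; numerator = -4(18/455) - 2(51/70) = -21/13; a_4 = (-21/13)/(64/3) = -63/832
  n = 5: D(5) = 5(5 + 4/3) = 95/3; numerator = -4(-63/832) - 2(18/455) = 1629/7280; a_5 = (1629/7280)/(95/3) = 4887/691600

r = 1; a_0 = 1; a_1 = -12/7; a_2 = 51/70; a_3 = 18/455; a_4 = -63/832; a_5 = 4887/691600


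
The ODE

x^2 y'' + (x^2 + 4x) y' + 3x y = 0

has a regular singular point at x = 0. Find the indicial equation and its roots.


Divide by x^2 to reach normal form y'' + P_1(x) y' + P_2(x) y = 0 with P_1(x) = 1 + 4/x and P_2(x) = 3/x.
x = 0 is a singular point because the y'-coefficient 1 + 4/x has a pole at x = 0 and the y-coefficient 3/x has a pole at x = 0.
It is a regular singular point because x P_1(x) = p(x) = x + 4 and x^2 P_2(x) = q(x) = 3x are polynomials, hence analytic at x = 0.
p(0) = 4,  q(0) = 0.
Indicial equation: r(r-1) + p(0) r + q(0) = 0, i.e. r^2 + (p(0) - 1) r + q(0) = 0, i.e. r^2 + 3 r = 0.
Discriminant: (3)^2 - 4(0) = 9, so r = (-3 ± 3)/2.
Solving: r_1 = 0, r_2 = -3.

indicial: r^2 + 3 r = 0; roots r_1 = 0, r_2 = -3


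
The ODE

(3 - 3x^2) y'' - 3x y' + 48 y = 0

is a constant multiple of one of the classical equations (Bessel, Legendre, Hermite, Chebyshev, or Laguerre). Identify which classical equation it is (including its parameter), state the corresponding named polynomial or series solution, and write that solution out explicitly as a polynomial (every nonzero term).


All three coefficients share the factor 3; dividing through by 3 gives  (1 - x^2) y'' - x y' + 16 y = 0.
This matches the Chebyshev equation (1 - x^2) y'' - x y' + n^2 y = 0 (note the -x y' term, not -2x y') with n^2 = 16, so n = 4; the polynomial solution is T_4(x).
With y = sum_k a_k x^k, matching x^k gives (k+2)(k+1) a_{k+2} = (k^2 - n^2) a_k = (k - 4)(k + 4) a_k. The right side vanishes at k = 4, so the series with the parity of 4 terminates at degree 4.
Standard normalization: leading coefficient of T_n is 2^(n-1), so a_4 = 2^3 = 8. Work downward with a_k = (k+1)(k+2) a_{k+2} / ((k - 4)(k + 4)):
  a_2 = (3)(4)(8) / ((2 - 4)(2 + 4)) = 96/(-12) = -8
  a_0 = (1)(2)(-8) / ((0 - 4)(0 + 4)) = -16/(-16) = 1
Hence T_4(x) = 8 x^4 - 8 x^2 + 1.

T_4(x); series = 8 x^4 - 8 x^2 + 1


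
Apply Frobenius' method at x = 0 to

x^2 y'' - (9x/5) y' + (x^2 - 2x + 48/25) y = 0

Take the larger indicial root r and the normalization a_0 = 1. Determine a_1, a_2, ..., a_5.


Write in Frobenius form y'' + (p(x)/x) y' + (q(x)/x^2) y = 0:
  p(x) = -9/5,  q(x) = x^2 - 2x + 48/25.
Indicial equation: r(r-1) + (-9/5) r + (48/25) = 0 -> roots r_1 = 8/5, r_2 = 6/5.
Take r = r_1 = 8/5. Let y(x) = x^r sum_{n>=0} a_n x^n with a_0 = 1.
Substitute y = x^r sum a_n x^n and match x^{r+n}. The recurrence is
  D(n) a_n - 2 a_{n-1} + 1 a_{n-2} = 0,  where D(n) = (r+n)(r+n-1) + (-9/5)(r+n) + (48/25).
  a_n = [2 a_{n-1} - 1 a_{n-2}] / D(n).
Since the indicial polynomial factors as (r - r_1)(r - r_2), D(n) = (r_1 + n - r_1)(r_1 + n - r_2) = n(n + 2/5).
Evaluating step by step (a_0 = 1):
  n = 1: D(1) = 1(1 + 2/5) = 7/5; numerator = 2(1) = 2; a_1 = (2)/(7/5) = 10/7
  n = 2: D(2) = 2(2 + 2/5) = 24/5; numerator = 2(10/7) - 1(1) = 13/7; a_2 = (13/7)/(24/5) = 65/168
  n = 3: D(3) = 3(3 + 2/5) = 51/5; numerator = 2(65/168) - 1(10/7) = -55/84; a_3 = (-55/84)/(51/5) = -275/4284
  n = 4: D(4) = 4(4 + 2/5) = 88/5; numerator = 2(-275/4284) - 1(65/168) = -4415/8568; a_4 = (-4415/8568)/(88/5) = -22075/753984
  n = 5: D(5) = 5(5 + 2/5) = 27; numerator = 2(-22075/753984) - 1(-275/4284) = 125/22176; a_5 = (125/22176)/(27) = 125/598752

r = 8/5; a_0 = 1; a_1 = 10/7; a_2 = 65/168; a_3 = -275/4284; a_4 = -22075/753984; a_5 = 125/598752


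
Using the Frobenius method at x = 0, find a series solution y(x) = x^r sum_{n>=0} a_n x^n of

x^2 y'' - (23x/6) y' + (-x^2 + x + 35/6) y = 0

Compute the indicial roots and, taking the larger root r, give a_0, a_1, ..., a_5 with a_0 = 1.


Write in Frobenius form y'' + (p(x)/x) y' + (q(x)/x^2) y = 0:
  p(x) = -23/6,  q(x) = -x^2 + x + 35/6.
Indicial equation: r(r-1) + (-23/6) r + (35/6) = 0 -> roots r_1 = 5/2, r_2 = 7/3.
Take r = r_1 = 5/2. Let y(x) = x^r sum_{n>=0} a_n x^n with a_0 = 1.
Substitute y = x^r sum a_n x^n and match x^{r+n}. The recurrence is
  D(n) a_n + 1 a_{n-1} - 1 a_{n-2} = 0,  where D(n) = (r+n)(r+n-1) + (-23/6)(r+n) + (35/6).
  a_n = [-1 a_{n-1} + 1 a_{n-2}] / D(n).
Since the indicial polynomial factors as (r - r_1)(r - r_2), D(n) = (r_1 + n - r_1)(r_1 + n - r_2) = n(n + 1/6).
Evaluating step by step (a_0 = 1):
  n = 1: D(1) = 1(1 + 1/6) = 7/6; numerator = -1(1) = -1; a_1 = (-1)/(7/6) = -6/7
  n = 2: D(2) = 2(2 + 1/6) = 13/3; numerator = -1(-6/7) + 1(1) = 13/7; a_2 = (13/7)/(13/3) = 3/7
  n = 3: D(3) = 3(3 + 1/6) = 19/2; numerator = -1(3/7) + 1(-6/7) = -9/7; a_3 = (-9/7)/(19/2) = -18/133
  n = 4: D(4) = 4(4 + 1/6) = 50/3; numerator = -1(-18/133) + 1(3/7) = 75/133; a_4 = (75/133)/(50/3) = 9/266
  n = 5: D(5) = 5(5 + 1/6) = 155/6; numerator = -1(9/266) + 1(-18/133) = -45/266; a_5 = (-45/266)/(155/6) = -27/4123

r = 5/2; a_0 = 1; a_1 = -6/7; a_2 = 3/7; a_3 = -18/133; a_4 = 9/266; a_5 = -27/4123


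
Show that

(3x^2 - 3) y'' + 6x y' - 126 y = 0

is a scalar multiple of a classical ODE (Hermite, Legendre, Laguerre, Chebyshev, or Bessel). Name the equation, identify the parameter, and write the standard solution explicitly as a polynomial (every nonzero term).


All three coefficients share the factor -3; dividing through by -3 gives  (1 - x^2) y'' - 2x y' + 42 y = 0.
This matches the Legendre equation (1 - x^2) y'' - 2x y' + n(n+1) y = 0 (note the -2x y' term) with n(n+1) = 42, so n = 6; the polynomial solution is P_6(x).
With y = sum_k a_k x^k, matching x^k gives (k+2)(k+1) a_{k+2} = [k(k+1) - n(n+1)] a_k = (k - 6)(k + 7) a_k. The right side vanishes at k = 6, so the series with the parity of 6 terminates at degree 6.
Standard normalization (P_n(1) = 1): leading coefficient (2n)!/(2^n (n!)^2) = 479001600/(64*518400) = 231/16, so a_6 = 231/16. Work downward with a_k = (k+1)(k+2) a_{k+2} / ((k - 6)(k + 7)):
  a_4 = (5)(6)(231/16) / ((4 - 6)(4 + 7)) = (3465/8)/(-22) = -315/16
  a_2 = (3)(4)(-315/16) / ((2 - 6)(2 + 7)) = (-945/4)/(-36) = 105/16
  a_0 = (1)(2)(105/16) / ((0 - 6)(0 + 7)) = (105/8)/(-42) = -5/16
Hence P_6(x) = 231 x^6/16 - 315 x^4/16 + 105 x^2/16 - 5/16.

P_6(x); series = 231 x^6/16 - 315 x^4/16 + 105 x^2/16 - 5/16


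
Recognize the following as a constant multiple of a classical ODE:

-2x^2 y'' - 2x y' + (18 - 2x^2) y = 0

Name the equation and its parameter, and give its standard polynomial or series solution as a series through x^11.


All three coefficients share the factor -2; dividing through by -2 gives  x^2 y'' + x y' + (x^2 - 9) y = 0.
This matches the Bessel equation x^2 y'' + x y' + (x^2 - nu^2) y = 0 with nu^2 = 9, so nu = 3; the solution bounded at x = 0 is J_3(x).
Frobenius at x = 0: indicial roots ±nu; for r = nu the recurrence k(k + 2nu) c_k = -c_{k-2} gives the standard series J_nu(x) = sum_{k>=0} (-1)^k / (k! (k+nu)!) (x/2)^(2k+nu). Evaluate the first 5 terms:
  k = 0: (-1)^0 / (0! * 3! * 2^3) x^3 = 1/(1*6*8) x^3 = (1/48) x^3
  k = 1: (-1)^1 / (1! * 4! * 2^5) x^5 = -1/(1*24*32) x^5 = (-1/768) x^5
  k = 2: (-1)^2 / (2! * 5! * 2^7) x^7 = 1/(2*120*128) x^7 = (1/30720) x^7
  k = 3: (-1)^3 / (3! * 6! * 2^9) x^9 = -1/(6*720*512) x^9 = (-1/2211840) x^9
  k = 4: (-1)^4 / (4! * 7! * 2^11) x^11 = 1/(24*5040*2048) x^11 = (1/247726080) x^11
Hence J_3(x) = x^11/247726080 - x^9/2211840 + x^7/30720 - x^5/768 + x^3/48 + ....

J_3(x); series = x^11/247726080 - x^9/2211840 + x^7/30720 - x^5/768 + x^3/48


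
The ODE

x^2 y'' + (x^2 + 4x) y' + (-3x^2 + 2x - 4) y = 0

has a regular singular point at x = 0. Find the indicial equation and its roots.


Divide by x^2 to reach normal form y'' + P_1(x) y' + P_2(x) y = 0 with P_1(x) = 1 + 4/x and P_2(x) = -3 + 2/x - 4/x^2.
x = 0 is a singular point because the y'-coefficient 1 + 4/x has a pole at x = 0 and the y-coefficient -3 + 2/x - 4/x^2 has a pole at x = 0.
It is a regular singular point because x P_1(x) = p(x) = x + 4 and x^2 P_2(x) = q(x) = -3x^2 + 2x - 4 are polynomials, hence analytic at x = 0.
p(0) = 4,  q(0) = -4.
Indicial equation: r(r-1) + p(0) r + q(0) = 0, i.e. r^2 + (p(0) - 1) r + q(0) = 0, i.e. r^2 + 3 r - 4 = 0.
Discriminant: (3)^2 - 4(-4) = 25, so r = (-3 ± 5)/2.
Solving: r_1 = 1, r_2 = -4.

indicial: r^2 + 3 r - 4 = 0; roots r_1 = 1, r_2 = -4


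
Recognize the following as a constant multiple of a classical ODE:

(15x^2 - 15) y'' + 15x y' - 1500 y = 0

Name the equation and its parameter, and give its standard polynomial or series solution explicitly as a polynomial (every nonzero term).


All three coefficients share the factor -15; dividing through by -15 gives  (1 - x^2) y'' - x y' + 100 y = 0.
This matches the Chebyshev equation (1 - x^2) y'' - x y' + n^2 y = 0 (note the -x y' term, not -2x y') with n^2 = 100, so n = 10; the polynomial solution is T_10(x).
With y = sum_k a_k x^k, matching x^k gives (k+2)(k+1) a_{k+2} = (k^2 - n^2) a_k = (k - 10)(k + 10) a_k. The right side vanishes at k = 10, so the series with the parity of 10 terminates at degree 10.
Standard normalization: leading coefficient of T_n is 2^(n-1), so a_10 = 2^9 = 512. Work downward with a_k = (k+1)(k+2) a_{k+2} / ((k - 10)(k + 10)):
  a_8 = (9)(10)(512) / ((8 - 10)(8 + 10)) = 46080/(-36) = -1280
  a_6 = (7)(8)(-1280) / ((6 - 10)(6 + 10)) = -71680/(-64) = 1120
  a_4 = (5)(6)(1120) / ((4 - 10)(4 + 10)) = 33600/(-84) = -400
  a_2 = (3)(4)(-400) / ((2 - 10)(2 + 10)) = -4800/(-96) = 50
  a_0 = (1)(2)(50) / ((0 - 10)(0 + 10)) = 100/(-100) = -1
Hence T_10(x) = 512 x^10 - 1280 x^8 + 1120 x^6 - 400 x^4 + 50 x^2 - 1.

T_10(x); series = 512 x^10 - 1280 x^8 + 1120 x^6 - 400 x^4 + 50 x^2 - 1


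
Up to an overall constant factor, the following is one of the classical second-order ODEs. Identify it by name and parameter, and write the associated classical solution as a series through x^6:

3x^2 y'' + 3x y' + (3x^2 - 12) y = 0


All three coefficients share the factor 3; dividing through by 3 gives  x^2 y'' + x y' + (x^2 - 4) y = 0.
This matches the Bessel equation x^2 y'' + x y' + (x^2 - nu^2) y = 0 with nu^2 = 4, so nu = 2; the solution bounded at x = 0 is J_2(x).
Frobenius at x = 0: indicial roots ±nu; for r = nu the recurrence k(k + 2nu) c_k = -c_{k-2} gives the standard series J_nu(x) = sum_{k>=0} (-1)^k / (k! (k+nu)!) (x/2)^(2k+nu). Evaluate the first 3 terms:
  k = 0: (-1)^0 / (0! * 2! * 2^2) x^2 = 1/(1*2*4) x^2 = (1/8) x^2
  k = 1: (-1)^1 / (1! * 3! * 2^4) x^4 = -1/(1*6*16) x^4 = (-1/96) x^4
  k = 2: (-1)^2 / (2! * 4! * 2^6) x^6 = 1/(2*24*64) x^6 = (1/3072) x^6
Hence J_2(x) = x^6/3072 - x^4/96 + x^2/8 + ....

J_2(x); series = x^6/3072 - x^4/96 + x^2/8


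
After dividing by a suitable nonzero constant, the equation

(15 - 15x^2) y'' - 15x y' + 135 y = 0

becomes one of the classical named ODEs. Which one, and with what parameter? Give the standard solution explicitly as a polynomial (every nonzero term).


All three coefficients share the factor 15; dividing through by 15 gives  (1 - x^2) y'' - x y' + 9 y = 0.
This matches the Chebyshev equation (1 - x^2) y'' - x y' + n^2 y = 0 (note the -x y' term, not -2x y') with n^2 = 9, so n = 3; the polynomial solution is T_3(x).
With y = sum_k a_k x^k, matching x^k gives (k+2)(k+1) a_{k+2} = (k^2 - n^2) a_k = (k - 3)(k + 3) a_k. The right side vanishes at k = 3, so the series with the parity of 3 terminates at degree 3.
Standard normalization: leading coefficient of T_n is 2^(n-1), so a_3 = 2^2 = 4. Work downward with a_k = (k+1)(k+2) a_{k+2} / ((k - 3)(k + 3)):
  a_1 = (2)(3)(4) / ((1 - 3)(1 + 3)) = 24/(-8) = -3
Hence T_3(x) = 4 x^3 - 3 x.

T_3(x); series = 4 x^3 - 3 x


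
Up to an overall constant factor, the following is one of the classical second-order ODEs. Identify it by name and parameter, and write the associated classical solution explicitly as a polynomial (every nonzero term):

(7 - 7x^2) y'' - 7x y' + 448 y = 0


All three coefficients share the factor 7; dividing through by 7 gives  (1 - x^2) y'' - x y' + 64 y = 0.
This matches the Chebyshev equation (1 - x^2) y'' - x y' + n^2 y = 0 (note the -x y' term, not -2x y') with n^2 = 64, so n = 8; the polynomial solution is T_8(x).
With y = sum_k a_k x^k, matching x^k gives (k+2)(k+1) a_{k+2} = (k^2 - n^2) a_k = (k - 8)(k + 8) a_k. The right side vanishes at k = 8, so the series with the parity of 8 terminates at degree 8.
Standard normalization: leading coefficient of T_n is 2^(n-1), so a_8 = 2^7 = 128. Work downward with a_k = (k+1)(k+2) a_{k+2} / ((k - 8)(k + 8)):
  a_6 = (7)(8)(128) / ((6 - 8)(6 + 8)) = 7168/(-28) = -256
  a_4 = (5)(6)(-256) / ((4 - 8)(4 + 8)) = -7680/(-48) = 160
  a_2 = (3)(4)(160) / ((2 - 8)(2 + 8)) = 1920/(-60) = -32
  a_0 = (1)(2)(-32) / ((0 - 8)(0 + 8)) = -64/(-64) = 1
Hence T_8(x) = 128 x^8 - 256 x^6 + 160 x^4 - 32 x^2 + 1.

T_8(x); series = 128 x^8 - 256 x^6 + 160 x^4 - 32 x^2 + 1


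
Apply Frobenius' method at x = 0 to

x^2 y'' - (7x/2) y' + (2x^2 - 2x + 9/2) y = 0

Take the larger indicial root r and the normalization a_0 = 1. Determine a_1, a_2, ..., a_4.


Write in Frobenius form y'' + (p(x)/x) y' + (q(x)/x^2) y = 0:
  p(x) = -7/2,  q(x) = 2x^2 - 2x + 9/2.
Indicial equation: r(r-1) + (-7/2) r + (9/2) = 0 -> roots r_1 = 3, r_2 = 3/2.
Take r = r_1 = 3. Let y(x) = x^r sum_{n>=0} a_n x^n with a_0 = 1.
Substitute y = x^r sum a_n x^n and match x^{r+n}. The recurrence is
  D(n) a_n - 2 a_{n-1} + 2 a_{n-2} = 0,  where D(n) = (r+n)(r+n-1) + (-7/2)(r+n) + (9/2).
  a_n = [2 a_{n-1} - 2 a_{n-2}] / D(n).
Since the indicial polynomial factors as (r - r_1)(r - r_2), D(n) = (r_1 + n - r_1)(r_1 + n - r_2) = n(n + 3/2).
Evaluating step by step (a_0 = 1):
  n = 1: D(1) = 1(1 + 3/2) = 5/2; numerator = 2(1) = 2; a_1 = (2)/(5/2) = 4/5
  n = 2: D(2) = 2(2 + 3/2) = 7; numerator = 2(4/5) - 2(1) = -2/5; a_2 = (-2/5)/(7) = -2/35
  n = 3: D(3) = 3(3 + 3/2) = 27/2; numerator = 2(-2/35) - 2(4/5) = -12/7; a_3 = (-12/7)/(27/2) = -8/63
  n = 4: D(4) = 4(4 + 3/2) = 22; numerator = 2(-8/63) - 2(-2/35) = -44/315; a_4 = (-44/315)/(22) = -2/315

r = 3; a_0 = 1; a_1 = 4/5; a_2 = -2/35; a_3 = -8/63; a_4 = -2/315


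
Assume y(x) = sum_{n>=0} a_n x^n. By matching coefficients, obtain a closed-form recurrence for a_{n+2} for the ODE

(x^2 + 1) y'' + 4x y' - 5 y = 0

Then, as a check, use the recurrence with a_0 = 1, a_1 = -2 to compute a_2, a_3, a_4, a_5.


Substitute y = sum_n a_n x^n.
(1 + 1 x^2) y'' contributes (n+2)(n+1) a_{n+2} + n(n-1) a_n at x^n.
4 x y'(x) contributes 4 n a_n at x^n.
-5 y(x) contributes -5 a_n at x^n.
Matching x^n: (n+2)(n+1) a_{n+2} + (n(n-1) + 4 n - 5) a_n = 0.
Thus a_{n+2} = (-n(n-1) - 4 n + 5) / ((n+1)(n+2)) * a_n.

Check with a_0 = 1, a_1 = -2 (apply the recurrence for n = 0, 1, 2, 3): a_0 = 1, a_1 = -2, a_2 = 5/2, a_3 = -1/3, a_4 = -25/24, a_5 = 13/60.

a_(n+2) = (-n(n-1) - 4 n + 5) / ((n+1)(n+2)) * a_n; check: a_0 = 1, a_1 = -2, a_2 = 5/2, a_3 = -1/3, a_4 = -25/24, a_5 = 13/60


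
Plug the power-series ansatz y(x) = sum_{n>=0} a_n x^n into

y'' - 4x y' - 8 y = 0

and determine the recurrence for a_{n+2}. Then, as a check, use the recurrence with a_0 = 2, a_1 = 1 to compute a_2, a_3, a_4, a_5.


Substitute y = sum_n a_n x^n.
y''(x) has coefficient (n+2)(n+1) a_{n+2} at x^n;
-4 x y'(x) has coefficient -4 n a_n at x^n (shift);
-8 y(x) has coefficient -8 a_n at x^n.
Matching x^n: (n+2)(n+1) a_{n+2} + (-4n - 8) a_n = 0.
Thus a_{n+2} = (4n + 8) / ((n+1)(n+2)) * a_n.

Check with a_0 = 2, a_1 = 1 (apply the recurrence for n = 0, 1, 2, 3): a_0 = 2, a_1 = 1, a_2 = 8, a_3 = 2, a_4 = 32/3, a_5 = 2.

a_(n+2) = (4n + 8) / ((n+1)(n+2)) * a_n; check: a_0 = 2, a_1 = 1, a_2 = 8, a_3 = 2, a_4 = 32/3, a_5 = 2


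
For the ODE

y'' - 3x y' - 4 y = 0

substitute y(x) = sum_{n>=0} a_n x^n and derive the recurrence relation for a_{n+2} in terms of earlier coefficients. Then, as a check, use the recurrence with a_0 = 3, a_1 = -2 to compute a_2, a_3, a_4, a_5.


Substitute y = sum_n a_n x^n.
y''(x) has coefficient (n+2)(n+1) a_{n+2} at x^n;
-3 x y'(x) has coefficient -3 n a_n at x^n (shift);
-4 y(x) has coefficient -4 a_n at x^n.
Matching x^n: (n+2)(n+1) a_{n+2} + (-3n - 4) a_n = 0.
Thus a_{n+2} = (3n + 4) / ((n+1)(n+2)) * a_n.

Check with a_0 = 3, a_1 = -2 (apply the recurrence for n = 0, 1, 2, 3): a_0 = 3, a_1 = -2, a_2 = 6, a_3 = -7/3, a_4 = 5, a_5 = -91/60.

a_(n+2) = (3n + 4) / ((n+1)(n+2)) * a_n; check: a_0 = 3, a_1 = -2, a_2 = 6, a_3 = -7/3, a_4 = 5, a_5 = -91/60


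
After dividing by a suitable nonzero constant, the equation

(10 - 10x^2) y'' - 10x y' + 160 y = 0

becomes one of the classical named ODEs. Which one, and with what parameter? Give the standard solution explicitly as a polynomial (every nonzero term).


All three coefficients share the factor 10; dividing through by 10 gives  (1 - x^2) y'' - x y' + 16 y = 0.
This matches the Chebyshev equation (1 - x^2) y'' - x y' + n^2 y = 0 (note the -x y' term, not -2x y') with n^2 = 16, so n = 4; the polynomial solution is T_4(x).
With y = sum_k a_k x^k, matching x^k gives (k+2)(k+1) a_{k+2} = (k^2 - n^2) a_k = (k - 4)(k + 4) a_k. The right side vanishes at k = 4, so the series with the parity of 4 terminates at degree 4.
Standard normalization: leading coefficient of T_n is 2^(n-1), so a_4 = 2^3 = 8. Work downward with a_k = (k+1)(k+2) a_{k+2} / ((k - 4)(k + 4)):
  a_2 = (3)(4)(8) / ((2 - 4)(2 + 4)) = 96/(-12) = -8
  a_0 = (1)(2)(-8) / ((0 - 4)(0 + 4)) = -16/(-16) = 1
Hence T_4(x) = 8 x^4 - 8 x^2 + 1.

T_4(x); series = 8 x^4 - 8 x^2 + 1


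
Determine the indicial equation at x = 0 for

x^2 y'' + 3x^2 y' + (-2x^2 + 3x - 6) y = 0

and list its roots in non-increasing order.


Divide by x^2 to reach normal form y'' + P_1(x) y' + P_2(x) y = 0 with P_1(x) = 3 and P_2(x) = -2 + 3/x - 6/x^2.
x = 0 is a singular point because the y-coefficient -2 + 3/x - 6/x^2 has a pole at x = 0.
It is a regular singular point because x P_1(x) = p(x) = 3x and x^2 P_2(x) = q(x) = -2x^2 + 3x - 6 are polynomials, hence analytic at x = 0.
p(0) = 0,  q(0) = -6.
Indicial equation: r(r-1) + p(0) r + q(0) = 0, i.e. r^2 + (p(0) - 1) r + q(0) = 0, i.e. r^2 - 1 r - 6 = 0.
Discriminant: (-1)^2 - 4(-6) = 25, so r = (1 ± 5)/2.
Solving: r_1 = 3, r_2 = -2.

indicial: r^2 - 1 r - 6 = 0; roots r_1 = 3, r_2 = -2


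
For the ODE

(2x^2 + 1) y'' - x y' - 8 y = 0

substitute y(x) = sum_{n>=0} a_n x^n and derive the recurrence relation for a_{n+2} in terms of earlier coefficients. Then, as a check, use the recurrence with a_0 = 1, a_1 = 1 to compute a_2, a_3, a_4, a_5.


Substitute y = sum_n a_n x^n.
(1 + 2 x^2) y'' contributes (n+2)(n+1) a_{n+2} + 2 n(n-1) a_n at x^n.
-x y'(x) contributes -n a_n at x^n.
-8 y(x) contributes -8 a_n at x^n.
Matching x^n: (n+2)(n+1) a_{n+2} + (2 n(n-1) - n - 8) a_n = 0.
Thus a_{n+2} = (-2 n(n-1) + n + 8) / ((n+1)(n+2)) * a_n.

Check with a_0 = 1, a_1 = 1 (apply the recurrence for n = 0, 1, 2, 3): a_0 = 1, a_1 = 1, a_2 = 4, a_3 = 3/2, a_4 = 2, a_5 = -3/40.

a_(n+2) = (-2 n(n-1) + n + 8) / ((n+1)(n+2)) * a_n; check: a_0 = 1, a_1 = 1, a_2 = 4, a_3 = 3/2, a_4 = 2, a_5 = -3/40


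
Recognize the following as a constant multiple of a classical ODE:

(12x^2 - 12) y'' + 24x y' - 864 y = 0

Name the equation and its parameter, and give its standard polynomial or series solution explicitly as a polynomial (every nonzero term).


All three coefficients share the factor -12; dividing through by -12 gives  (1 - x^2) y'' - 2x y' + 72 y = 0.
This matches the Legendre equation (1 - x^2) y'' - 2x y' + n(n+1) y = 0 (note the -2x y' term) with n(n+1) = 72, so n = 8; the polynomial solution is P_8(x).
With y = sum_k a_k x^k, matching x^k gives (k+2)(k+1) a_{k+2} = [k(k+1) - n(n+1)] a_k = (k - 8)(k + 9) a_k. The right side vanishes at k = 8, so the series with the parity of 8 terminates at degree 8.
Standard normalization (P_n(1) = 1): leading coefficient (2n)!/(2^n (n!)^2) = 20922789888000/(256*1625702400) = 6435/128, so a_8 = 6435/128. Work downward with a_k = (k+1)(k+2) a_{k+2} / ((k - 8)(k + 9)):
  a_6 = (7)(8)(6435/128) / ((6 - 8)(6 + 9)) = (45045/16)/(-30) = -3003/32
  a_4 = (5)(6)(-3003/32) / ((4 - 8)(4 + 9)) = (-45045/16)/(-52) = 3465/64
  a_2 = (3)(4)(3465/64) / ((2 - 8)(2 + 9)) = (10395/16)/(-66) = -315/32
  a_0 = (1)(2)(-315/32) / ((0 - 8)(0 + 9)) = (-315/16)/(-72) = 35/128
Hence P_8(x) = 6435 x^8/128 - 3003 x^6/32 + 3465 x^4/64 - 315 x^2/32 + 35/128.

P_8(x); series = 6435 x^8/128 - 3003 x^6/32 + 3465 x^4/64 - 315 x^2/32 + 35/128


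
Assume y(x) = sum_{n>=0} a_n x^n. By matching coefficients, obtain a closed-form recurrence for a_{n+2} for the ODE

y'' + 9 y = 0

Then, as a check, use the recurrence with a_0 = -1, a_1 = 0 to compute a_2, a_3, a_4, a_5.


Substitute y = sum_n a_n x^n into y'' + (const) y = 0.
y''(x) = sum_{n>=0} (n+2)(n+1) a_{n+2} x^n.
The ODE becomes sum_n [(n+2)(n+1) a_{n+2} + 9 a_n] x^n = 0.
Setting each coefficient to zero gives the recurrence:
  (n+2)(n+1) a_{n+2} + 9 a_n = 0,
  a_{n+2} = -9 / ((n+1)(n+2)) a_n.

Check with a_0 = -1, a_1 = 0 (apply the recurrence for n = 0, 1, 2, 3): a_0 = -1, a_1 = 0, a_2 = 9/2, a_3 = 0, a_4 = -27/8, a_5 = 0.

a_{n+2} = -9/((n+1)(n+2)) * a_n; check: a_0 = -1, a_1 = 0, a_2 = 9/2, a_3 = 0, a_4 = -27/8, a_5 = 0


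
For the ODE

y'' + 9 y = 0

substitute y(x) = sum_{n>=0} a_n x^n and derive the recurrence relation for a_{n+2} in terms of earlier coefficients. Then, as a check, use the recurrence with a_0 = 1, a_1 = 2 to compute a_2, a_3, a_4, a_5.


Substitute y = sum_n a_n x^n into y'' + (const) y = 0.
y''(x) = sum_{n>=0} (n+2)(n+1) a_{n+2} x^n.
The ODE becomes sum_n [(n+2)(n+1) a_{n+2} + 9 a_n] x^n = 0.
Setting each coefficient to zero gives the recurrence:
  (n+2)(n+1) a_{n+2} + 9 a_n = 0,
  a_{n+2} = -9 / ((n+1)(n+2)) a_n.

Check with a_0 = 1, a_1 = 2 (apply the recurrence for n = 0, 1, 2, 3): a_0 = 1, a_1 = 2, a_2 = -9/2, a_3 = -3, a_4 = 27/8, a_5 = 27/20.

a_{n+2} = -9/((n+1)(n+2)) * a_n; check: a_0 = 1, a_1 = 2, a_2 = -9/2, a_3 = -3, a_4 = 27/8, a_5 = 27/20


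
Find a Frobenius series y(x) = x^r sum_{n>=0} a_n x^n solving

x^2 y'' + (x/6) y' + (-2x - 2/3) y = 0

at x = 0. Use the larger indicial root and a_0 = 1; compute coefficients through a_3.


Write in Frobenius form y'' + (p(x)/x) y' + (q(x)/x^2) y = 0:
  p(x) = 1/6,  q(x) = -2x - 2/3.
Indicial equation: r(r-1) + (1/6) r + (-2/3) = 0 -> roots r_1 = 4/3, r_2 = -1/2.
Take r = r_1 = 4/3. Let y(x) = x^r sum_{n>=0} a_n x^n with a_0 = 1.
Substitute y = x^r sum a_n x^n and match x^{r+n}. The recurrence is
  D(n) a_n - 2 a_{n-1} = 0,  where D(n) = (r+n)(r+n-1) + (1/6)(r+n) + (-2/3).
  a_n = 2 / D(n) * a_{n-1}.
Since the indicial polynomial factors as (r - r_1)(r - r_2), D(n) = (r_1 + n - r_1)(r_1 + n - r_2) = n(n + 11/6).
Evaluating step by step (a_0 = 1):
  n = 1: D(1) = 1(1 + 11/6) = 17/6; numerator = 2(1) = 2; a_1 = (2)/(17/6) = 12/17
  n = 2: D(2) = 2(2 + 11/6) = 23/3; numerator = 2(12/17) = 24/17; a_2 = (24/17)/(23/3) = 72/391
  n = 3: D(3) = 3(3 + 11/6) = 29/2; numerator = 2(72/391) = 144/391; a_3 = (144/391)/(29/2) = 288/11339

r = 4/3; a_0 = 1; a_1 = 12/17; a_2 = 72/391; a_3 = 288/11339


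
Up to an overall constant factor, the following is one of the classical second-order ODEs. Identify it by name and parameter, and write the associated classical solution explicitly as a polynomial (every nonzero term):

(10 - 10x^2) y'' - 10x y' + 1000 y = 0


All three coefficients share the factor 10; dividing through by 10 gives  (1 - x^2) y'' - x y' + 100 y = 0.
This matches the Chebyshev equation (1 - x^2) y'' - x y' + n^2 y = 0 (note the -x y' term, not -2x y') with n^2 = 100, so n = 10; the polynomial solution is T_10(x).
With y = sum_k a_k x^k, matching x^k gives (k+2)(k+1) a_{k+2} = (k^2 - n^2) a_k = (k - 10)(k + 10) a_k. The right side vanishes at k = 10, so the series with the parity of 10 terminates at degree 10.
Standard normalization: leading coefficient of T_n is 2^(n-1), so a_10 = 2^9 = 512. Work downward with a_k = (k+1)(k+2) a_{k+2} / ((k - 10)(k + 10)):
  a_8 = (9)(10)(512) / ((8 - 10)(8 + 10)) = 46080/(-36) = -1280
  a_6 = (7)(8)(-1280) / ((6 - 10)(6 + 10)) = -71680/(-64) = 1120
  a_4 = (5)(6)(1120) / ((4 - 10)(4 + 10)) = 33600/(-84) = -400
  a_2 = (3)(4)(-400) / ((2 - 10)(2 + 10)) = -4800/(-96) = 50
  a_0 = (1)(2)(50) / ((0 - 10)(0 + 10)) = 100/(-100) = -1
Hence T_10(x) = 512 x^10 - 1280 x^8 + 1120 x^6 - 400 x^4 + 50 x^2 - 1.

T_10(x); series = 512 x^10 - 1280 x^8 + 1120 x^6 - 400 x^4 + 50 x^2 - 1
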